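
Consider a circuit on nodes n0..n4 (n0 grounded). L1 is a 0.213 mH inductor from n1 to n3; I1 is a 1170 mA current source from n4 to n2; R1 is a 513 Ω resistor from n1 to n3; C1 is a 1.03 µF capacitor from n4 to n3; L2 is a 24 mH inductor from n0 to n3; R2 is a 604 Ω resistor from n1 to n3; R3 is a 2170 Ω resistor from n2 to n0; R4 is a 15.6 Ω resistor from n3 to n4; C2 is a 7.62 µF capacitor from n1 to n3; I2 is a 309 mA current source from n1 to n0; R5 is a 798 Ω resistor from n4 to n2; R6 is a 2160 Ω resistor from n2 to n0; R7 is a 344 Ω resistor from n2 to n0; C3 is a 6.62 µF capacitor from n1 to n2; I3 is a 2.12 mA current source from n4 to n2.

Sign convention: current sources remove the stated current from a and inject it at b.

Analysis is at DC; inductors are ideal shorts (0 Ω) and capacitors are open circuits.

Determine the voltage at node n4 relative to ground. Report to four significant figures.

Apply KCL at each of the 4 non-ground nodes and solve the resulting linear system.
Node n1: branches {L1, R1, R2, C2, I2, C3} → V_1 = 0.000
Node n2: branches {I1, R3, R5, R6, R7, C3, I3} → V_2 = 227.2
Node n3: branches {L1, R1, C1, L2, R2, R4, C2} → V_3 = 0.000
Node n4: branches {I1, C1, R4, R5, I3} → V_4 = -13.58
Source currents: i(L1)=-0.3090, i(L2)=1.179

-13.58 V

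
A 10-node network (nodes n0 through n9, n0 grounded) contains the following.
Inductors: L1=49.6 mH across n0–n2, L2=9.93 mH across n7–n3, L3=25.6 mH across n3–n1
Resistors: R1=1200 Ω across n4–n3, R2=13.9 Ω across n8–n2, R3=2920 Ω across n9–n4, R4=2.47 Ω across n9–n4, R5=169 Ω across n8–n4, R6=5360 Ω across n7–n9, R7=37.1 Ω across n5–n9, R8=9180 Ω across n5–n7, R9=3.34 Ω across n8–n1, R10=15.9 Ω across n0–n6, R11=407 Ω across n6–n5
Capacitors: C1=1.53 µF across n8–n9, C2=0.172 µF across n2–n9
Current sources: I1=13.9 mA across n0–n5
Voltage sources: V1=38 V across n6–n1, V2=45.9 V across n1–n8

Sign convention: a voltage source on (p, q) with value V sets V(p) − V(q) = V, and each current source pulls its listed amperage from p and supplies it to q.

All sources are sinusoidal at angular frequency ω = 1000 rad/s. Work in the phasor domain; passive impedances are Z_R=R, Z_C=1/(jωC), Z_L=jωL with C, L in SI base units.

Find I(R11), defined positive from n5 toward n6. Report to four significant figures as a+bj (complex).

-0.1271-0.01092j A

Apply KCL at each of the 9 non-ground nodes and solve the resulting linear system.
Node n1: branches {R9, L3, V1, V2} → V_1 = -25.94-19.72j
Node n2: branches {L1, R2, C2} → V_2 = -61.52-36.92j
Node n3: branches {R1, L2, L3} → V_3 = -25.82-20.27j
Node n4: branches {R1, R3, R4, R5} → V_4 = -45.31-24.51j
Node n5: branches {R7, R8, R11, I1} → V_5 = -39.67-24.17j
Node n6: branches {R10, R11, V1} → V_6 = 12.06-19.72j
Node n7: branches {L2, R6, R8} → V_7 = -25.81-20.32j
Node n8: branches {R2, R5, C1, R9, V2} → V_8 = -71.84-19.72j
Node n9: branches {R3, R4, R6, C1, R7, C2} → V_9 = -44.96-24.59j
Source currents: i(V1)=-0.8854+1.229j, i(V2)=-14.65+1.225j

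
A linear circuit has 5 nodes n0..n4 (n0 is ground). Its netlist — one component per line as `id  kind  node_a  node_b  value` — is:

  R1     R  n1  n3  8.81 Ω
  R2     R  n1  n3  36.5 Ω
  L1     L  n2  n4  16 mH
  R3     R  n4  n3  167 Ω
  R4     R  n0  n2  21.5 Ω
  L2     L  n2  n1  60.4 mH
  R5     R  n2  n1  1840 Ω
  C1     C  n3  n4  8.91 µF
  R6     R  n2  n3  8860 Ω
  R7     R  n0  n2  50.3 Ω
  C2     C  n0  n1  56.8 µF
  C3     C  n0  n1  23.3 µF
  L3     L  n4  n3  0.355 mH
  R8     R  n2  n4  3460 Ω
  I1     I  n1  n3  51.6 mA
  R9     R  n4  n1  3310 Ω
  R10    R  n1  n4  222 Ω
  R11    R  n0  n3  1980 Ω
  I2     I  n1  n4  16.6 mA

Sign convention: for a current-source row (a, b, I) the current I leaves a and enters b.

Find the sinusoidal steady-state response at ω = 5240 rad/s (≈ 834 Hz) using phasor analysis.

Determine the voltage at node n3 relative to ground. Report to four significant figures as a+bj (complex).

MNA unknowns: 4 node voltages V₁..V_4
R1: Y=0.1135+0.000j on G[1,3]
R2: Y=0.02740+0.000j on G[1,3]
L1: Y=0.000-0.01193j on G[2,4]
R3: Y=0.005988+0.000j on G[4,3]
R4: Y=0.04651+0.000j on G[0,2]
L2: Y=0.000-0.003160j on G[2,1]
R5: Y=0.0005435+0.000j on G[2,1]
C1: Y=0.000+0.04669j on G[3,4]
R6: Y=0.0001129+0.000j on G[2,3]
R7: Y=0.01988+0.000j on G[0,2]
C2: Y=0.000+0.2976j on G[0,1]
C3: Y=0.000+0.1221j on G[0,1]
L3: Y=0.000-0.5376j on G[4,3]
R8: Y=0.0002890+0.000j on G[2,4]
I1: z[1]−=0.0516, z[3]+=0.0516
R9: Y=0.0003021+0.000j on G[4,1]
R10: Y=0.004505+0.000j on G[1,4]
R11: Y=0.0005051+0.000j on G[0,3]
I2: z[1]−=0.0166, z[4]+=0.0166
solve → V1=0.01166+0.005492j, V2=0.03118-0.07403j, V3=0.4659+0.03895j, V4=0.4565+0.06490j

0.4659+0.03895j V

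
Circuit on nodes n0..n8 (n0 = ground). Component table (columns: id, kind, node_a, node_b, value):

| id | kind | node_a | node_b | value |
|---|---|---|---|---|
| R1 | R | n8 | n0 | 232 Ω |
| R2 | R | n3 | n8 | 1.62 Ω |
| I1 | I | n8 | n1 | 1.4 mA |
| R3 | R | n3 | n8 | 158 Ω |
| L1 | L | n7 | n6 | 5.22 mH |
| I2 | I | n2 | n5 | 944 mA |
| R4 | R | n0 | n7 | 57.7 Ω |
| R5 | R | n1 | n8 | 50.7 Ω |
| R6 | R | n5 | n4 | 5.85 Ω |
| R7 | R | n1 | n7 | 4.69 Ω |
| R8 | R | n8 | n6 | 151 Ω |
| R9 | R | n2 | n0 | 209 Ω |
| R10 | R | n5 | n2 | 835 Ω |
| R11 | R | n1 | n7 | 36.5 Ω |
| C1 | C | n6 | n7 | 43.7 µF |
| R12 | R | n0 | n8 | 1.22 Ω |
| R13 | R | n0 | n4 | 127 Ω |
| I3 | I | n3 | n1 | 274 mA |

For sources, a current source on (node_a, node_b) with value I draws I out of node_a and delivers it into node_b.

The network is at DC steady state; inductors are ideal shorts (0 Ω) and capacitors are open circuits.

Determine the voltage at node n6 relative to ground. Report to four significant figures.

Element admittances at DC:
  Y(R1) = 0.004310 S between n8,n0
  Y(R2) = 0.6173 S between n3,n8
  I1: injects 0.0014 A into n1 (from n8)
  Y(R3) = 0.006329 S between n3,n8
  L1: short n7↔n6 (DC inductor)
  I2: injects 0.944 A into n5 (from n2)
  Y(R4) = 0.01733 S between n0,n7
  Y(R5) = 0.01972 S between n1,n8
  Y(R6) = 0.1709 S between n5,n4
  Y(R7) = 0.2132 S between n1,n7
  Y(R8) = 0.006623 S between n8,n6
  Y(R9) = 0.004785 S between n2,n0
  Y(R10) = 0.001198 S between n5,n2
  Y(R11) = 0.02740 S between n1,n7
  Y(C1) = 0.000 S between n6,n7
  Y(R12) = 0.8197 S between n0,n8
  Y(R13) = 0.007874 S between n0,n4
  I3: injects 0.274 A into n1 (from n3)
Assemble and solve the 9×9 MNA system:
  V(n1)=6.557  V(n2)=-140.0  V(n3)=-0.5647  V(n4)=85.06  V(n5)=88.98  V(n6)=5.960  V(n7)=5.960  V(n8)=-0.1254
  i(L1)=0.04030

5.960 V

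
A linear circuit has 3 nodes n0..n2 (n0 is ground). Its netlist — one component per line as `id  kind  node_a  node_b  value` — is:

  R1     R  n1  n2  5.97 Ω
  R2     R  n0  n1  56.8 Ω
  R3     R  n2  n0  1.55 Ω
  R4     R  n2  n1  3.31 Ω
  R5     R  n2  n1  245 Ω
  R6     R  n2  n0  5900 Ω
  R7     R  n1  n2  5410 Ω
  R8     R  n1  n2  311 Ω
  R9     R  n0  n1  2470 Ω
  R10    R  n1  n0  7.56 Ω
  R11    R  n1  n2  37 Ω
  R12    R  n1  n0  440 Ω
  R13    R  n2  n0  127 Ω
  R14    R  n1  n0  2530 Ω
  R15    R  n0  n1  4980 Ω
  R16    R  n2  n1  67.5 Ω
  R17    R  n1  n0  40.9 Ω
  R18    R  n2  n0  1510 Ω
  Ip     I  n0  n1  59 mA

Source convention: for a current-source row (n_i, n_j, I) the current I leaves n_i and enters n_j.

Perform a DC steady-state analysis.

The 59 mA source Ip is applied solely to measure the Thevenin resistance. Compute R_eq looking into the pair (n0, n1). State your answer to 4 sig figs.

Apply KCL at each of the 2 non-ground nodes and solve the resulting linear system.
Node n1: branches {R1, R2, R4, R5, R7, R8, R9, R10, R11, R12, R14, R15, R16, R17, Ip} → V_1 = 0.1264
Node n2: branches {R1, R3, R4, R5, R6, R7, R8, R11, R13, R16, R18} → V_2 = 0.05591

R_eq = 2.142 Ω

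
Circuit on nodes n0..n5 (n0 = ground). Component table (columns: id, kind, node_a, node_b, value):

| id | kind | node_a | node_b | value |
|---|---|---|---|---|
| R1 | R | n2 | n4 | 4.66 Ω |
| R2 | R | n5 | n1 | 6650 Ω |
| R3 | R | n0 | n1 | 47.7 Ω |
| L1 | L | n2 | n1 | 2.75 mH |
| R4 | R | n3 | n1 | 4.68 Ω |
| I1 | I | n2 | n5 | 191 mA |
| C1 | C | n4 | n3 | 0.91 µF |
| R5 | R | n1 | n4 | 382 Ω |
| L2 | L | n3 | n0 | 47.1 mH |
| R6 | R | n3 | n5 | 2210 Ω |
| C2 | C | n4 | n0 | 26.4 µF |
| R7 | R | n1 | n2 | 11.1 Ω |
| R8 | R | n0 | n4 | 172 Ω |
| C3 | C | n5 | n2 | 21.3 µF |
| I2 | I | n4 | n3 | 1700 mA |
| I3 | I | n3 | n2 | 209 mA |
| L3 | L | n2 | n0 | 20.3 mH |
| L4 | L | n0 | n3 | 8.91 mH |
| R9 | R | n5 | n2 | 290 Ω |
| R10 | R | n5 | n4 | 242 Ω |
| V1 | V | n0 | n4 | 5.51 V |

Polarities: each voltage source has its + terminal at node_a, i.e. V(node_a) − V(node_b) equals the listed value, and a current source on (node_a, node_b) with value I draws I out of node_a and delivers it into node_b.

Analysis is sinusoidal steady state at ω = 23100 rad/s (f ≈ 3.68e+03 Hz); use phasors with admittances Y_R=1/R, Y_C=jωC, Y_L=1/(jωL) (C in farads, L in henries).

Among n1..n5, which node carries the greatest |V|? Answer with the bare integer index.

3

Apply KCL at each of the 5 non-ground nodes and solve the resulting linear system.
Node n1: branches {R2, R3, L1, R4, R5, R7} → V_1 = 12.82-3.113j
Node n2: branches {R1, L1, I1, R7, C3, I3, L3, R9} → V_2 = 0.4780-1.534j
Node n3: branches {R4, C1, L2, R6, I2, I3, L4} → V_3 = 19.40-5.033j
Node n4: branches {R1, C1, R5, C2, R8, I2, R10, V1} → V_4 = -5.510+0.000j
Node n5: branches {R2, I1, R6, C3, R9, R10} → V_5 = 0.4932-1.893j
Source currents: i(V1)=0.2044-3.539j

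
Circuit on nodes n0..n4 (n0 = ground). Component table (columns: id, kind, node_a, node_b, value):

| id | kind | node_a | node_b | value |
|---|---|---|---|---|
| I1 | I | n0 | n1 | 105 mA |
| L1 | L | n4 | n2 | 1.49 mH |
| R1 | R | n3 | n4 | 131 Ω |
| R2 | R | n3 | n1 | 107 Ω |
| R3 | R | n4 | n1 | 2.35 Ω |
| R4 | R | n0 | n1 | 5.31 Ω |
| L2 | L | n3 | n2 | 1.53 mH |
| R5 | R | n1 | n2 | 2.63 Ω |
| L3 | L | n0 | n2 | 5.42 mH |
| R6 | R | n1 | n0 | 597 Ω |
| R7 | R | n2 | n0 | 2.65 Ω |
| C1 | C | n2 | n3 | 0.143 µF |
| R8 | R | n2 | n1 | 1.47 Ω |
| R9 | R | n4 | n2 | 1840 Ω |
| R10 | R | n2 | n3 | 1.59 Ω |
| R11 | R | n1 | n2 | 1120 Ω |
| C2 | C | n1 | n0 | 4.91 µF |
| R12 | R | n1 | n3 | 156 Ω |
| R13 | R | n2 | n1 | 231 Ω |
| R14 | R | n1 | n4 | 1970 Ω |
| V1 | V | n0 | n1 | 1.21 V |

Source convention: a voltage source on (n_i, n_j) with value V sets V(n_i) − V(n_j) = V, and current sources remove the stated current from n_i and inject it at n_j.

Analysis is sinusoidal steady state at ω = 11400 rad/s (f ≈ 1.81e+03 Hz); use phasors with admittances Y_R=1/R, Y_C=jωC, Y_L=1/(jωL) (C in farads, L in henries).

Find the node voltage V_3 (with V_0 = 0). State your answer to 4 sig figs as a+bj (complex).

-0.9111+0.0003752j V

Element admittances at ω=11400 rad/s:
  I1: injects 0.105 A into n1 (from n0)
  Y(L1) = 0.000-0.05887j S between n4,n2
  Y(R1) = 0.007634+0.000j S between n3,n4
  Y(R2) = 0.009346+0.000j S between n3,n1
  Y(R3) = 0.4255+0.000j S between n4,n1
  Y(R4) = 0.1883+0.000j S between n0,n1
  Y(L2) = 0.000-0.05733j S between n3,n2
  Y(R5) = 0.3802+0.000j S between n1,n2
  Y(L3) = 0.000-0.01618j S between n0,n2
  Y(R6) = 0.001675+0.000j S between n1,n0
  Y(R7) = 0.3774+0.000j S between n2,n0
  Y(C1) = 0.000+0.001630j S between n2,n3
  Y(R8) = 0.6803+0.000j S between n2,n1
  Y(R9) = 0.0005435+0.000j S between n4,n2
  Y(R10) = 0.6289+0.000j S between n2,n3
  Y(R11) = 0.0008929+0.000j S between n1,n2
  Y(C2) = 0.000+0.05597j S between n1,n0
  Y(R12) = 0.006410+0.000j S between n1,n3
  Y(R13) = 0.004329+0.000j S between n2,n1
  Y(R14) = 0.0005076+0.000j S between n1,n4
  V1: constraint V(n0)−V(n1) = 1.21
Assemble and solve the 5×5 MNA system:
  V(n1)=-1.210+0.000j  V(n2)=-0.9002+0.001841j  V(n3)=-0.9111+0.0003752j  V(n4)=-1.199-0.04045j
  i(V1)=-0.6746-0.05246j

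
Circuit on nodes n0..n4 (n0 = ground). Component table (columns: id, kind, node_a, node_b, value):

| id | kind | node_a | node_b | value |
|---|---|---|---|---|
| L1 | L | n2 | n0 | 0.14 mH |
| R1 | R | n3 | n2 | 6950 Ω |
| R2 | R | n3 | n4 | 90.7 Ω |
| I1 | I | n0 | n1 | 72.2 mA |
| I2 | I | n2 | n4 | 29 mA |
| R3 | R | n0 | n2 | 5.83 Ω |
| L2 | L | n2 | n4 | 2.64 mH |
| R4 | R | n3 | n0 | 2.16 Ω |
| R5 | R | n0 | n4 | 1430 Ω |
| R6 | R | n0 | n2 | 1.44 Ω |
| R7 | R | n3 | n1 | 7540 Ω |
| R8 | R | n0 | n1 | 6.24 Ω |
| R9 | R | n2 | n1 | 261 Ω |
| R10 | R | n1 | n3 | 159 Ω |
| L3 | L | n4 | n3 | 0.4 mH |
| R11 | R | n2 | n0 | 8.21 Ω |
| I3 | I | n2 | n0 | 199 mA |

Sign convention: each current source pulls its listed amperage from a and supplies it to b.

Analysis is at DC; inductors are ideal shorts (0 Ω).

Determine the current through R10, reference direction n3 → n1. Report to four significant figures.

MNA unknowns: 4 node voltages V₁..V_4 plus 3 source currents (L1, L2, L3)
L1: row V2−V0=0, i_L1 at 2,0
R1: Y=0.0001439 on G[3,2]
R2: Y=0.01103 on G[3,4]
I1: z[0]−=0.0722, z[1]+=0.0722
I2: z[2]−=0.029, z[4]+=0.029
R3: Y=0.1715 on G[0,2]
L2: row V2−V4=0, i_L2 at 2,4
R4: Y=0.4630 on G[3,0]
R5: Y=0.0006993 on G[0,4]
R6: Y=0.6944 on G[0,2]
R7: Y=0.0001326 on G[3,1]
R8: Y=0.1603 on G[0,1]
R9: Y=0.003831 on G[2,1]
R10: Y=0.006289 on G[1,3]
L3: row V4−V3=0, i_L3 at 4,3
R11: Y=0.1218 on G[2,0]
I3: z[2]−=0.199, z[0]+=0.199
solve → V1=0.4234, V2=0.000, V3=0.000, V4=0.000
aux → i_L1=-0.1947, i_L2=-0.03172, i_L3=-0.002719

-0.002663 A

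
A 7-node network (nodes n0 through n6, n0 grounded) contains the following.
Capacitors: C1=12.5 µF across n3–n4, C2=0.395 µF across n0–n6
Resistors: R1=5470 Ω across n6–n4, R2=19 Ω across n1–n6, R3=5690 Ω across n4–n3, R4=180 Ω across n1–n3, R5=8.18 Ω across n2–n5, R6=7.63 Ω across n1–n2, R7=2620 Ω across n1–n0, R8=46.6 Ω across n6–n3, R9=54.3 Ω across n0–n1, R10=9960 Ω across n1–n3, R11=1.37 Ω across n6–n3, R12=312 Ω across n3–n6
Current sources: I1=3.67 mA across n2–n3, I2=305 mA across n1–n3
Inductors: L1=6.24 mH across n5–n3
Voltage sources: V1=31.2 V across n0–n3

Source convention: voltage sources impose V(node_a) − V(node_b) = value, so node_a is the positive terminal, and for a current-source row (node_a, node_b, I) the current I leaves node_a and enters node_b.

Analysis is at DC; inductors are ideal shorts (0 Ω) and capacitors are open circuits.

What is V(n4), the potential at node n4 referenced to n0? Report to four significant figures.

-31.13 V

Apply KCL at each of the 6 non-ground nodes and solve the resulting linear system.
Node n1: branches {R2, R4, R6, R7, R9, R10, I2} → V_1 = -29.16
Node n2: branches {R5, R6, I1} → V_2 = -30.16
Node n3: branches {C1, R3, R4, R8, I1, R10, I2, R11, R12, L1, V1} → V_3 = -31.20
Node n4: branches {C1, R1, R3} → V_4 = -31.13
Node n5: branches {R5, L1} → V_5 = -31.20
Node n6: branches {C2, R1, R2, R8, R11, R12} → V_6 = -31.07
Source currents: i(L1)=0.1274, i(V1)=-0.5481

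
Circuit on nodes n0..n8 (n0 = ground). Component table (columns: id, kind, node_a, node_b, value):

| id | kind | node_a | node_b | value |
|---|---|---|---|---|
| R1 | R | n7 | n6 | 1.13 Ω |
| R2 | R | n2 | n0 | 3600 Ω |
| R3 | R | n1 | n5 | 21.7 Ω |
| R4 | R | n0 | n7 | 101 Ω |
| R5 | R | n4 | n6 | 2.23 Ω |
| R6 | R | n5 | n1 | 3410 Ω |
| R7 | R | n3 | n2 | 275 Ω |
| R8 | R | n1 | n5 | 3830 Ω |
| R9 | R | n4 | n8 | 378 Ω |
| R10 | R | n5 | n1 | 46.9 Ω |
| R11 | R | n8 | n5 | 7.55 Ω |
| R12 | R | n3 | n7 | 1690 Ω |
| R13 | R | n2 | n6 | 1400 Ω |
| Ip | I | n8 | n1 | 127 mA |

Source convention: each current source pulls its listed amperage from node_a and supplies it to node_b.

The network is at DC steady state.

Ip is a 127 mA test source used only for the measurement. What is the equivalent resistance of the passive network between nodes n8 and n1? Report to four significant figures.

Apply KCL at each of the 8 non-ground nodes and solve the resulting linear system.
Node n1: branches {R3, R6, R8, R10, Ip} → V_1 = 2.828
Node n2: branches {R2, R7, R13} → V_2 = 0.000
Node n3: branches {R7, R12} → V_3 = 0.000
Node n4: branches {R5, R9} → V_4 = 0.000
Node n5: branches {R3, R6, R8, R10, R11} → V_5 = 0.9588
Node n6: branches {R1, R5, R13} → V_6 = 0.000
Node n7: branches {R1, R4, R12} → V_7 = 0.000
Node n8: branches {R9, R11, Ip} → V_8 = 0.000

R_eq = 22.26 Ω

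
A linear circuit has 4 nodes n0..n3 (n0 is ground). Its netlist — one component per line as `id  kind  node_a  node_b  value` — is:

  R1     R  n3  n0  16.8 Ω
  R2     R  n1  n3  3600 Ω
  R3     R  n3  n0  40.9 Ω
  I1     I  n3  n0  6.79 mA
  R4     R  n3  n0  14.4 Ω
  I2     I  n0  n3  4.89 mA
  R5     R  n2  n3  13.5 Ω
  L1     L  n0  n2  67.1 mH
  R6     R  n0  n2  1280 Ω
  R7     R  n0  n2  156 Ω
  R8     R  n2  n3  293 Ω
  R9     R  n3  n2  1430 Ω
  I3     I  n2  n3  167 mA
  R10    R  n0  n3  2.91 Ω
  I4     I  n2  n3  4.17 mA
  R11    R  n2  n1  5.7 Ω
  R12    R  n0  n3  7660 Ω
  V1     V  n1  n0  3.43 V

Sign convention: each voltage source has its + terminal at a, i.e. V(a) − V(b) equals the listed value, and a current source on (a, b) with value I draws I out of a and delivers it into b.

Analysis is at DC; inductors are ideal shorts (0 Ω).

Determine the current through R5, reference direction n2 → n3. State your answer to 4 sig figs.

MNA unknowns: 3 node voltages V₁..V_3 plus 2 source currents (L1, V1)
R1: Y=0.05952 on G[3,0]
R2: Y=0.0002778 on G[1,3]
R3: Y=0.02445 on G[3,0]
I1: z[3]−=0.00679, z[0]+=0.00679
R4: Y=0.06944 on G[3,0]
I2: z[0]−=0.00489, z[3]+=0.00489
R5: Y=0.07407 on G[2,3]
L1: row V0−V2=0, i_L1 at 0,2
R6: Y=0.0007813 on G[0,2]
R7: Y=0.006410 on G[0,2]
R8: Y=0.003413 on G[2,3]
R9: Y=0.0006993 on G[3,2]
I3: z[2]−=0.167, z[3]+=0.167
R10: Y=0.3436 on G[0,3]
I4: z[2]−=0.00417, z[3]+=0.00417
R11: Y=0.1754 on G[2,1]
R12: Y=0.0001305 on G[0,3]
V1: row V1−V0=3.43, i_V1 at 1,0
solve → V1=3.430, V2=0.000, V3=0.2957
aux → i_L1=-0.4537, i_V1=-0.6026

-0.02190 A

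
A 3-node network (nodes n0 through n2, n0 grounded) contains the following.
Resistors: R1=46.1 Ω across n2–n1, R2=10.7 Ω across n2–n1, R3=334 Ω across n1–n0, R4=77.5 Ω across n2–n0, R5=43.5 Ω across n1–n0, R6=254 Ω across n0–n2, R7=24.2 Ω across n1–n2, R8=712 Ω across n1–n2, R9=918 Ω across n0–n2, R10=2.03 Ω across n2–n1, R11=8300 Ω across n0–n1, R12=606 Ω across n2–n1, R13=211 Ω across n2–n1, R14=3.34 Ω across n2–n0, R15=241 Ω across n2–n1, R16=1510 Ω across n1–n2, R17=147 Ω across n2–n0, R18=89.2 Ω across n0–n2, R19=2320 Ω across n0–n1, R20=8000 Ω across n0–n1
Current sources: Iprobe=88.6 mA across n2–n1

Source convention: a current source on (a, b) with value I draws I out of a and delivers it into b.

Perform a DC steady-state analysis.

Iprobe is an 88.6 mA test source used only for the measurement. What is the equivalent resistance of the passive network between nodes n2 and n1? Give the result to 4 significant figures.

R_eq = 1.457 Ω

Apply KCL at each of the 2 non-ground nodes and solve the resulting linear system.
Node n1: branches {R1, R2, R3, R5, R7, R8, R10, R11, R12, R13, R15, R16, R19, R20, Iprobe} → V_1 = 0.1196
Node n2: branches {R1, R2, R4, R6, R7, R8, R9, R10, R12, R13, R14, R15, R16, R17, R18, Iprobe} → V_2 = -0.009506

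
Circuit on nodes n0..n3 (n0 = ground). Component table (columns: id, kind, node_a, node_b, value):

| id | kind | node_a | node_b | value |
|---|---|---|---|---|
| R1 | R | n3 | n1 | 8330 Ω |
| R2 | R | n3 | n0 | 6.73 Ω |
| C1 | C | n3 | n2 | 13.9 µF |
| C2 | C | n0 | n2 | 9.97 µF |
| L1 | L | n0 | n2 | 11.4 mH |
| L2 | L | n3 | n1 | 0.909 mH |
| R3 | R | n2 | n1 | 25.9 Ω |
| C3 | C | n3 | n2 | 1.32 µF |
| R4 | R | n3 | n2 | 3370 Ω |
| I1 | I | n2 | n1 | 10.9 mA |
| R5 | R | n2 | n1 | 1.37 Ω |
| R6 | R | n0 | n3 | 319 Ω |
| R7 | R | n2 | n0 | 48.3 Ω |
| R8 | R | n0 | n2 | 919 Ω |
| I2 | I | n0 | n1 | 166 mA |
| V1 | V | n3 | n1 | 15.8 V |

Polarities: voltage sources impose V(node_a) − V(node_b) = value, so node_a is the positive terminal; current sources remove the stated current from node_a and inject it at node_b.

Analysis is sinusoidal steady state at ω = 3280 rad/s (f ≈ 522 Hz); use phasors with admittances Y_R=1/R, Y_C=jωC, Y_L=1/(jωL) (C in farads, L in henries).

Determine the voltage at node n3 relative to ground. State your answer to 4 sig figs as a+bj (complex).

Apply KCL at each of the 3 non-ground nodes and solve the resulting linear system.
Node n1: branches {R1, L2, R3, I1, R5, I2, V1} → V_1 = -12.87+0.2945j
Node n2: branches {C1, C2, L1, R3, C3, R4, I1, R5, R7, R8} → V_2 = -12.44+1.351j
Node n3: branches {R1, R2, C1, L2, C3, R4, R6, V1} → V_3 = 2.934+0.2945j
Source currents: i(V1)=-0.5044+4.487j

2.934+0.2945j V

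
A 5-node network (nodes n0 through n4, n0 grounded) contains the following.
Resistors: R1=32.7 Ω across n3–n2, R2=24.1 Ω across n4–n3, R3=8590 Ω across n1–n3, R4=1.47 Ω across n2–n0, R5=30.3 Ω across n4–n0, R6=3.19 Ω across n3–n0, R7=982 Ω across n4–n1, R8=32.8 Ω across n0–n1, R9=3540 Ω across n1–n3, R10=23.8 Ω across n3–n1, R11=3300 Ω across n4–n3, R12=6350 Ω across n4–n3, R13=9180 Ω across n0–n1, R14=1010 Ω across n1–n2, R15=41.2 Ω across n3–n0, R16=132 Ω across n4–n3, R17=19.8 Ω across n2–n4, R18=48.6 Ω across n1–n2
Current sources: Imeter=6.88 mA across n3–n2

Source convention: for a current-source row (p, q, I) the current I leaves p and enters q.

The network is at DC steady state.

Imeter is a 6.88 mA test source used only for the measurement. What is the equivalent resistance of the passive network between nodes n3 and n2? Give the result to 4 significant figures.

Element admittances at DC:
  Y(R1) = 0.03058 S between n3,n2
  Y(R2) = 0.04149 S between n4,n3
  Y(R3) = 0.0001164 S between n1,n3
  Y(R4) = 0.6803 S between n2,n0
  Y(R5) = 0.03300 S between n4,n0
  Y(R6) = 0.3135 S between n3,n0
  Y(R7) = 0.001018 S between n4,n1
  Y(R8) = 0.03049 S between n0,n1
  Y(R9) = 0.0002825 S between n1,n3
  Y(R10) = 0.04202 S between n3,n1
  Y(R11) = 0.0003030 S between n4,n3
  Y(R12) = 0.0001575 S between n4,n3
  Y(R13) = 0.0001089 S between n0,n1
  Y(R14) = 0.0009901 S between n1,n2
  Y(R15) = 0.02427 S between n3,n0
  Y(R16) = 0.007576 S between n4,n3
  Y(R17) = 0.05051 S between n2,n4
  Y(R18) = 0.02058 S between n1,n2
  Imeter: injects 0.00688 A into n2 (from n3)
Assemble and solve the 4×4 MNA system:
  V(n1)=-0.004980  V(n2)=0.007885  V(n3)=-0.01517  V(n4)=-0.002672

R_eq = 3.351 Ω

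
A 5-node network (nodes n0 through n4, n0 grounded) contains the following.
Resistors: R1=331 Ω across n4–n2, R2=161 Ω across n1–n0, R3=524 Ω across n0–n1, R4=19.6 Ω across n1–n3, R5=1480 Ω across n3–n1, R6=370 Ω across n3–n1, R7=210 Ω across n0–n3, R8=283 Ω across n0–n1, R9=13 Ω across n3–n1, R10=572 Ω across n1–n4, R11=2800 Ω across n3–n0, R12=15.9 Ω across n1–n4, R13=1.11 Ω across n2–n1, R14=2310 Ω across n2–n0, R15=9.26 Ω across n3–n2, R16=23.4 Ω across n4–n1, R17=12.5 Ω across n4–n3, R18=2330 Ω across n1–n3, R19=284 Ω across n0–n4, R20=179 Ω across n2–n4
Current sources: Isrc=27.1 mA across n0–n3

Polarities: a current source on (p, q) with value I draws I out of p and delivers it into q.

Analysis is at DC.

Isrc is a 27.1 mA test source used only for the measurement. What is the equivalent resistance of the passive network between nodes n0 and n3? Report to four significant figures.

R_eq = 50.06 Ω

Apply KCL at each of the 4 non-ground nodes and solve the resulting linear system.
Node n1: branches {R2, R3, R4, R5, R6, R8, R9, R10, R12, R13, R16, R18} → V_1 = 1.290
Node n2: branches {R1, R13, R14, R15, R20} → V_2 = 1.297
Node n3: branches {R4, R5, R6, R7, R9, R11, R15, R17, R18, Isrc} → V_3 = 1.357
Node n4: branches {R1, R10, R12, R16, R17, R19, R20} → V_4 = 1.294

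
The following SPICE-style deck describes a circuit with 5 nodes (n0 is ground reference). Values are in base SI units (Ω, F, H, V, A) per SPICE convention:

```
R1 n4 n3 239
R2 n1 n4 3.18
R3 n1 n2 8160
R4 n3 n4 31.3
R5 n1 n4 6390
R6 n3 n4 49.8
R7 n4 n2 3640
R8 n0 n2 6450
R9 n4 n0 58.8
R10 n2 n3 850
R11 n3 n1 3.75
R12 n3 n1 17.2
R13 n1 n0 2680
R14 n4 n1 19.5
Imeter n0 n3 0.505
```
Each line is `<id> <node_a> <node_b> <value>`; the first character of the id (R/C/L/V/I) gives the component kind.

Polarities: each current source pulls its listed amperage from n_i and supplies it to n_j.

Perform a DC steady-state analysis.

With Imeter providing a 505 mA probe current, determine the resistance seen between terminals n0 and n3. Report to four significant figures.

Element admittances at DC:
  Y(R1) = 0.004184 S between n4,n3
  Y(R2) = 0.3145 S between n1,n4
  Y(R3) = 0.0001225 S between n1,n2
  Y(R4) = 0.03195 S between n3,n4
  Y(R5) = 0.0001565 S between n1,n4
  Y(R6) = 0.02008 S between n3,n4
  Y(R7) = 0.0002747 S between n4,n2
  Y(R8) = 0.0001550 S between n0,n2
  Y(R9) = 0.01701 S between n4,n0
  Y(R10) = 0.001176 S between n2,n3
  Y(R11) = 0.2667 S between n3,n1
  Y(R12) = 0.05814 S between n3,n1
  Y(R13) = 0.0003731 S between n1,n0
  Y(R14) = 0.05128 S between n4,n1
  Imeter: injects 0.505 A into n3 (from n0)
Assemble and solve the 4×4 MNA system:
  V(n1)=29.79  V(n2)=27.76  V(n3)=30.96  V(n4)=28.79

R_eq = 61.31 Ω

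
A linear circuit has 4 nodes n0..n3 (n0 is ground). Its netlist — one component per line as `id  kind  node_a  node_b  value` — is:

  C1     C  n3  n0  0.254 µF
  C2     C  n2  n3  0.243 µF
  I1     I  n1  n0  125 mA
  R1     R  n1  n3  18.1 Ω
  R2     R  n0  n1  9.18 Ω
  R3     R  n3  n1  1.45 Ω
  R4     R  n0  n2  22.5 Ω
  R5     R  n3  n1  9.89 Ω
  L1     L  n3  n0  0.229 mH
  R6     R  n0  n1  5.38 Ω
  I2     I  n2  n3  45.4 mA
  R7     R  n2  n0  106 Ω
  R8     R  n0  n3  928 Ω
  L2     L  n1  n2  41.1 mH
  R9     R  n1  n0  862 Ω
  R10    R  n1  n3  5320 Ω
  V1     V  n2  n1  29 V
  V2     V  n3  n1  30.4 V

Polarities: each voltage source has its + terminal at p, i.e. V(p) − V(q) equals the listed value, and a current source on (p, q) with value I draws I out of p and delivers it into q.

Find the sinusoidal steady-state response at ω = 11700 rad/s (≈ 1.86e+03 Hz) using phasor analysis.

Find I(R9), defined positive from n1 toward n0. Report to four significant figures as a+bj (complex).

-0.02127+0.01477j A

MNA unknowns: 3 node voltages V₁..V_3 plus 2 source currents (V1, V2)
C1: Y=0.000+0.002972j on G[3,0]
C2: Y=0.000+0.002843j on G[2,3]
I1: z[1]−=0.125, z[0]+=0.125
R1: Y=0.05525+0.000j on G[1,3]
R2: Y=0.1089+0.000j on G[0,1]
R3: Y=0.6897+0.000j on G[3,1]
R4: Y=0.04444+0.000j on G[0,2]
R5: Y=0.1011+0.000j on G[3,1]
L1: Y=0.000-0.3732j on G[3,0]
R6: Y=0.1859+0.000j on G[0,1]
I2: z[2]−=0.0454, z[3]+=0.0454
R7: Y=0.009434+0.000j on G[2,0]
R8: Y=0.001078+0.000j on G[0,3]
L2: Y=0.000-0.002080j on G[1,2]
R9: Y=0.001160+0.000j on G[1,0]
R10: Y=0.0001880+0.000j on G[1,3]
V1: row V2−V1=29, i_V1 at 2,1
V2: row V3−V1=30.4, i_V2 at 3,1
solve → V1=-18.33+12.73j, V2=10.67+12.73j, V3=12.07+12.73j
aux → i_V1=-0.6201-0.6216j, i_V2=-30.41+4.450j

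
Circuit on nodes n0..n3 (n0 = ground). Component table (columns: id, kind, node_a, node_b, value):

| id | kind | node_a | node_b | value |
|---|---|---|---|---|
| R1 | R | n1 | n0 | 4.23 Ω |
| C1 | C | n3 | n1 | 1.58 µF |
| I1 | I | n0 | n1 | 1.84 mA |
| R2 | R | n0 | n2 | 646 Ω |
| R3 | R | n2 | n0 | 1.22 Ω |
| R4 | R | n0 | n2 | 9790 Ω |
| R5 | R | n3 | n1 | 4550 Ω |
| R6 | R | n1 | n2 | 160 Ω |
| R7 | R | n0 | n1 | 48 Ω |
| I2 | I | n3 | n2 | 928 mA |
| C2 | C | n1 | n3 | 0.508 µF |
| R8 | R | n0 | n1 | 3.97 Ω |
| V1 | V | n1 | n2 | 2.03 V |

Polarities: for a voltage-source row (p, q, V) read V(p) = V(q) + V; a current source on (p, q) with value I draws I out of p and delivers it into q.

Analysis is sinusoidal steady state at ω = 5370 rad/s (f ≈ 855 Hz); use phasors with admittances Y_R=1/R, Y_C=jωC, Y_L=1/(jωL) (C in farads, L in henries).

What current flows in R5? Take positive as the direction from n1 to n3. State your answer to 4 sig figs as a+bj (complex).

0.0003564-0.01818j A

Element admittances at ω=5370 rad/s:
  Y(R1) = 0.2364+0.000j S between n1,n0
  Y(C1) = 0.000+0.008485j S between n3,n1
  I1: injects 0.00184 A into n1 (from n0)
  Y(R2) = 0.001548+0.000j S between n0,n2
  Y(R3) = 0.8197+0.000j S between n2,n0
  Y(R4) = 0.0001021+0.000j S between n0,n2
  Y(R5) = 0.0002198+0.000j S between n3,n1
  Y(R6) = 0.006250+0.000j S between n1,n2
  Y(R7) = 0.02083+0.000j S between n0,n1
  I2: injects 0.928 A into n2 (from n3)
  Y(C2) = 0.000+0.002728j S between n1,n3
  Y(R8) = 0.2519+0.000j S between n0,n1
  V1: constraint V(n1)−V(n2) = 2.03
Assemble and solve the 4×4 MNA system:
  V(n1)=1.255+0.000j  V(n2)=-0.7754+0.000j  V(n3)=-0.3671+82.73j
  i(V1)=-1.578+0.000j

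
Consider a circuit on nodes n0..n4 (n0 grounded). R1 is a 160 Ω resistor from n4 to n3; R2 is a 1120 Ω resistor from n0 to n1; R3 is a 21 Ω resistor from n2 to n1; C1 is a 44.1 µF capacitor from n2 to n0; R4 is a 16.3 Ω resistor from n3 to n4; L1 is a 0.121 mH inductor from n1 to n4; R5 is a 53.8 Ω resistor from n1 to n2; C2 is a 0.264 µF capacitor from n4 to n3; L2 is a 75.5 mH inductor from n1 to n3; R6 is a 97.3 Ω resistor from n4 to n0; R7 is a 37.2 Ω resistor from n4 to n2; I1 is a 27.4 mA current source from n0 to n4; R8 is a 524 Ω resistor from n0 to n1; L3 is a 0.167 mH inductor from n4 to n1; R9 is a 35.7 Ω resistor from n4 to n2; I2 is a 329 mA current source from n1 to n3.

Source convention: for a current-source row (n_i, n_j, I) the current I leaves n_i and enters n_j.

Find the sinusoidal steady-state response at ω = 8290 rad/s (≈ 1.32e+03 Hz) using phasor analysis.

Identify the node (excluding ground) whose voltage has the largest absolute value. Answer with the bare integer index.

Element admittances at ω=8290 rad/s:
  Y(R1) = 0.006250+0.000j S between n4,n3
  Y(R2) = 0.0008929+0.000j S between n0,n1
  Y(R3) = 0.04762+0.000j S between n2,n1
  Y(C1) = 0.000+0.3656j S between n2,n0
  Y(R4) = 0.06135+0.000j S between n3,n4
  Y(L1) = 0.000-0.9969j S between n1,n4
  Y(R5) = 0.01859+0.000j S between n1,n2
  Y(C2) = 0.000+0.002189j S between n4,n3
  Y(L2) = 0.000-0.001598j S between n1,n3
  Y(R6) = 0.01028+0.000j S between n4,n0
  Y(R7) = 0.02688+0.000j S between n4,n2
  I1: injects 0.0274 A into n4 (from n0)
  Y(R8) = 0.001908+0.000j S between n0,n1
  Y(L3) = 0.000-0.7223j S between n4,n1
  Y(R9) = 0.02801+0.000j S between n4,n2
  I2: injects 0.329 A into n3 (from n1)
Assemble and solve the 4×4 MNA system:
  V(n1)=0.2046-0.1579j  V(n2)=4.305e-05-0.06765j  V(n3)=5.066-0.001001j  V(n4)=0.2038+0.04151j

3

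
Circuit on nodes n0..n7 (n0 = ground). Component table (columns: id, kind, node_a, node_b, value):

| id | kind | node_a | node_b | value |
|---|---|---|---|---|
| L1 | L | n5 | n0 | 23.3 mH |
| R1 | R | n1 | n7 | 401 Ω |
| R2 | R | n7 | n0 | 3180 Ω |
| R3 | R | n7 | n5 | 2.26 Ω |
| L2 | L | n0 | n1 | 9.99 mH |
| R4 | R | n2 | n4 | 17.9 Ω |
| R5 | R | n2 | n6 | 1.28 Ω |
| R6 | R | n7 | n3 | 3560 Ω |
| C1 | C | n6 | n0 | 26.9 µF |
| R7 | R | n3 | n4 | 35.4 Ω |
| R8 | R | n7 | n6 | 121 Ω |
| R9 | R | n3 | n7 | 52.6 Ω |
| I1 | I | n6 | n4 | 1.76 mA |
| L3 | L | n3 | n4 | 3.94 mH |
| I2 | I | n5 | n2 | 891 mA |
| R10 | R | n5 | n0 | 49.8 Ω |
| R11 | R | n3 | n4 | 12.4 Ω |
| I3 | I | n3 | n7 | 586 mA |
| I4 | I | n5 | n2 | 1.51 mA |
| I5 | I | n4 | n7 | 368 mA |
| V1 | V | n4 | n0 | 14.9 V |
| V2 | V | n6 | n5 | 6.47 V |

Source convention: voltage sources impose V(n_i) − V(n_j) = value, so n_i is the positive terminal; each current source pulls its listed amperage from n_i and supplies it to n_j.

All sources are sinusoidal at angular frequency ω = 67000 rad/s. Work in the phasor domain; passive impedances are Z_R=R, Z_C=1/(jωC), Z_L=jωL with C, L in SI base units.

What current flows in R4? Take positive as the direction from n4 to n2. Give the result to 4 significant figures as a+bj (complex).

Apply KCL at each of the 7 non-ground nodes and solve the resulting linear system.
Node n1: branches {R1, L2} → V_1 = -2.236-2.435j
Node n2: branches {R4, R5, I2, I4} → V_2 = 2.106-1.045j
Node n3: branches {R6, R7, R9, L3, R11, I3} → V_3 = 7.541-0.3824j
Node n4: branches {R4, R7, I1, L3, R11, I5, V1} → V_4 = 14.90+0.000j
Node n5: branches {L1, R3, I2, R10, I4, V2} → V_5 = -6.421-1.120j
Node n6: branches {R5, C1, R8, I1, V2} → V_6 = 0.04856-1.120j
Node n7: branches {R1, R2, R3, R6, R8, R9, I3, I5} → V_7 = -3.695-1.096j
Source currents: i(V1)=-1.884-0.07215j, i(V2)=-0.4437-0.02894j

0.7148+0.05838j A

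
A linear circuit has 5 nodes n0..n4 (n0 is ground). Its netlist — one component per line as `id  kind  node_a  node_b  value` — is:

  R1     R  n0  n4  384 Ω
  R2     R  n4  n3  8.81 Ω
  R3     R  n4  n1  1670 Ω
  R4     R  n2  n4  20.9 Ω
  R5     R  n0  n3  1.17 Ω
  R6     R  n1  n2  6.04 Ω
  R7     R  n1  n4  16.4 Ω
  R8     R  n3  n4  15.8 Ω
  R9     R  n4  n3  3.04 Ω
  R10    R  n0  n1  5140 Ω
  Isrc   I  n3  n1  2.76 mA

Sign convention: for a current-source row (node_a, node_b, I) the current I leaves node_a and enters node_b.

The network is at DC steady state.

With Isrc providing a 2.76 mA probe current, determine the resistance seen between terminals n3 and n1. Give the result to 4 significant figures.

Apply KCL at each of the 4 non-ground nodes and solve the resulting linear system.
Node n1: branches {R3, R6, R7, R10, Isrc} → V_1 = 0.03329
Node n2: branches {R4, R6} → V_2 = 0.02704
Node n3: branches {R2, R5, R8, R9, Isrc} → V_3 = -2.401e-05
Node n4: branches {R1, R2, R3, R4, R7, R8, R9} → V_4 = 0.005393

R_eq = 12.07 Ω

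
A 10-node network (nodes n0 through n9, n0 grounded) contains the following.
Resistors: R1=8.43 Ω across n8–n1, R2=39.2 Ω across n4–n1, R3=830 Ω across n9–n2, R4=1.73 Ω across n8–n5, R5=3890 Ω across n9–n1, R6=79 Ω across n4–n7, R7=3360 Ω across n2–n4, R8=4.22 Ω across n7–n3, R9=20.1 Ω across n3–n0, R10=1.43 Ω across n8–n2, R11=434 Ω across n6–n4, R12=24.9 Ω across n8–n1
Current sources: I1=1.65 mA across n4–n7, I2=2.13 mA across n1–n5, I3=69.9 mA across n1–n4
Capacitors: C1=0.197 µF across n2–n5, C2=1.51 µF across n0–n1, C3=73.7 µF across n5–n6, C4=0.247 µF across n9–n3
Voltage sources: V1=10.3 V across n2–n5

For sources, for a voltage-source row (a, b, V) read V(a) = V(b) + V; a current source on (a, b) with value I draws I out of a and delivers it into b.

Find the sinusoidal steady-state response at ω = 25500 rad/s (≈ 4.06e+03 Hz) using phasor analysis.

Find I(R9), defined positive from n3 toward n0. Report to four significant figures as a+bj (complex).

Element admittances at ω=25500 rad/s:
  Y(R1) = 0.1186+0.000j S between n8,n1
  I1: injects 0.00165 A into n7 (from n4)
  Y(R2) = 0.02551+0.000j S between n4,n1
  Y(C1) = 0.000+0.005024j S between n2,n5
  Y(R3) = 0.001205+0.000j S between n9,n2
  Y(R4) = 0.5780+0.000j S between n8,n5
  Y(C2) = 0.000+0.03850j S between n0,n1
  Y(C3) = 0.000+1.879j S between n5,n6
  I2: injects 0.00213 A into n5 (from n1)
  Y(R5) = 0.0002571+0.000j S between n9,n1
  Y(R6) = 0.01266+0.000j S between n4,n7
  Y(R7) = 0.0002976+0.000j S between n2,n4
  Y(R8) = 0.2370+0.000j S between n7,n3
  Y(R9) = 0.04975+0.000j S between n3,n0
  Y(C4) = 0.000+0.006298j S between n9,n3
  I3: injects 0.0699 A into n4 (from n1)
  Y(R10) = 0.6993+0.000j S between n8,n2
  Y(R11) = 0.002304+0.000j S between n6,n4
  Y(R12) = 0.04016+0.000j S between n8,n1
  V1: constraint V(n2)−V(n5) = 10.3
Assemble and solve the 10×10 MNA system:
  V(n1)=-0.1279+0.4920j  V(n2)=4.624+0.4807j  V(n3)=0.3808+0.09896j  V(n4)=1.444+0.3731j  V(n5)=-5.676+0.4807j  V(n6)=-5.676+0.4720j  V(n7)=0.4413+0.1129j  V(n8)=-0.04731+0.4819j  V(n9)=0.6395-0.6319j
  i(V1)=-3.272-0.05224j

0.01895+0.004923j A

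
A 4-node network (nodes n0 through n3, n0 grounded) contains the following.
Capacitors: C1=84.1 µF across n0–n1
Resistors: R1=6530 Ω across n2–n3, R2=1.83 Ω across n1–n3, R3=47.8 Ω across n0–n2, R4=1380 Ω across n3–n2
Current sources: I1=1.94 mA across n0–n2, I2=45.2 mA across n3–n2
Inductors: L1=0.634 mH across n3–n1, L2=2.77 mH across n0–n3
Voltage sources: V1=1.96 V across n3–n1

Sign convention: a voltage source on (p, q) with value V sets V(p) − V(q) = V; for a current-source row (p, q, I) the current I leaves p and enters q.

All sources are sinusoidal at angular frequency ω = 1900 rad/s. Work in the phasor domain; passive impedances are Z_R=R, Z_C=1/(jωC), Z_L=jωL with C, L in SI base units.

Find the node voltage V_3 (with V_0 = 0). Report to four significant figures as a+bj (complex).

Apply KCL at each of the 3 non-ground nodes and solve the resulting linear system.
Node n1: branches {C1, R2, L1, V1} → V_1 = -12.36-1.143j
Node n2: branches {R1, I1, R3, I2, R4} → V_2 = 1.744-0.04604j
Node n3: branches {R1, R2, I2, L1, L2, R4, V1} → V_3 = -10.40-1.143j
Source currents: i(V1)=-0.8884-0.3474j

-10.40-1.143j V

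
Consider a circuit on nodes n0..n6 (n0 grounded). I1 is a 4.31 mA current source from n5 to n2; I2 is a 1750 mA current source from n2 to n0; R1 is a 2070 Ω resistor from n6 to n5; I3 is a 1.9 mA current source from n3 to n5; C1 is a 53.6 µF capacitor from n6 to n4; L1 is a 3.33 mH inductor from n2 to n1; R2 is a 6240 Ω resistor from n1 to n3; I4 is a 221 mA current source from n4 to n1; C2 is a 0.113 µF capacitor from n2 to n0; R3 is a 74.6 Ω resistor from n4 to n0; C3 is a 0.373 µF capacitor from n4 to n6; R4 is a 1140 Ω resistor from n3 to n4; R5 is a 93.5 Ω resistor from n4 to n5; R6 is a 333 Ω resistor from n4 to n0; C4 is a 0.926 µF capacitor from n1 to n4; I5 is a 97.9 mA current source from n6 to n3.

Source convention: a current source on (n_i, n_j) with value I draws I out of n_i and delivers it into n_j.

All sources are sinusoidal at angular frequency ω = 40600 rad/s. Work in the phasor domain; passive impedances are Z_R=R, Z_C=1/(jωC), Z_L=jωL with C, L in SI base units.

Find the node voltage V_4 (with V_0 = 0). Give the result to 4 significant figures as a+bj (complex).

MNA unknowns: 6 node voltages V₁..V_6
I1: z[5]−=0.00431, z[2]+=0.00431
I2: z[2]−=1.75, z[0]+=1.75
R1: Y=0.0004831+0.000j on G[6,5]
I3: z[3]−=0.0019, z[5]+=0.0019
C1: Y=0.000+2.176j on G[6,4]
L1: Y=0.000-0.007397j on G[2,1]
R2: Y=0.0001603+0.000j on G[1,3]
I4: z[4]−=0.221, z[1]+=0.221
C2: Y=0.000+0.004588j on G[2,0]
R3: Y=0.01340+0.000j on G[4,0]
C3: Y=0.000+0.01514j on G[4,6]
R4: Y=0.0008772+0.000j on G[3,4]
R5: Y=0.01070+0.000j on G[4,5]
R6: Y=0.003003+0.000j on G[4,0]
C4: Y=0.000+0.03760j on G[1,4]
I5: z[6]−=0.0979, z[3]+=0.0979
solve → V1=-124.7+157.4j, V2=-328.4-207.0j, V3=-65.86+102.0j, V4=-164.5+91.82j, V5=-164.8+91.83j, V6=-164.5+91.87j

-164.5+91.82j V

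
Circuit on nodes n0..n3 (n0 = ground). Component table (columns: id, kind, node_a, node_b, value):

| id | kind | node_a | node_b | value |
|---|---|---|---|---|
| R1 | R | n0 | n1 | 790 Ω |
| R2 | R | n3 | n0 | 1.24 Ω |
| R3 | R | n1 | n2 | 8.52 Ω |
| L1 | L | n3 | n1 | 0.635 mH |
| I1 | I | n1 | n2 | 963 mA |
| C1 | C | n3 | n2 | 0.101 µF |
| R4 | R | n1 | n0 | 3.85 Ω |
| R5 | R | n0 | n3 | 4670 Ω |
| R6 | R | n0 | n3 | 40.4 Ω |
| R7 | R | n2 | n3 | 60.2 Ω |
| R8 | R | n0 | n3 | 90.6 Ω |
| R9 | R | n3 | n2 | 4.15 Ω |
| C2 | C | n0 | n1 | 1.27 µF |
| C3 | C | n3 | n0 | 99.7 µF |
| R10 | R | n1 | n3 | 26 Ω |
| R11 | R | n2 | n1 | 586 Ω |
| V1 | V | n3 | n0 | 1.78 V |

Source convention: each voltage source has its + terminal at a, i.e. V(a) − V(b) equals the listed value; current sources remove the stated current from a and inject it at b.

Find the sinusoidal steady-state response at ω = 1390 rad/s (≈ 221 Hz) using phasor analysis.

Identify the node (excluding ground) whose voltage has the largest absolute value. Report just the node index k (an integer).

2

Element admittances at ω=1390 rad/s:
  Y(R1) = 0.001266+0.000j S between n0,n1
  Y(R2) = 0.8065+0.000j S between n3,n0
  Y(R3) = 0.1174+0.000j S between n1,n2
  Y(L1) = 0.000-1.133j S between n3,n1
  I1: injects 0.963 A into n2 (from n1)
  Y(C1) = 0.000+0.0001404j S between n3,n2
  Y(R4) = 0.2597+0.000j S between n1,n0
  Y(R5) = 0.0002141+0.000j S between n0,n3
  Y(R6) = 0.02475+0.000j S between n0,n3
  Y(R7) = 0.01661+0.000j S between n2,n3
  Y(R8) = 0.01104+0.000j S between n0,n3
  Y(R9) = 0.2410+0.000j S between n3,n2
  Y(C2) = 0.000+0.001765j S between n0,n1
  Y(C3) = 0.000+0.1386j S between n3,n0
  Y(R10) = 0.03846+0.000j S between n1,n3
  Y(R11) = 0.001706+0.000j S between n2,n1
  V1: constraint V(n3)−V(n0) = 1.78
Assemble and solve the 4×4 MNA system:
  V(n1)=1.482-0.8927j  V(n2)=4.243-0.2831j  V(n3)=1.780+0.000j
  i(V1)=-1.888-0.01631j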